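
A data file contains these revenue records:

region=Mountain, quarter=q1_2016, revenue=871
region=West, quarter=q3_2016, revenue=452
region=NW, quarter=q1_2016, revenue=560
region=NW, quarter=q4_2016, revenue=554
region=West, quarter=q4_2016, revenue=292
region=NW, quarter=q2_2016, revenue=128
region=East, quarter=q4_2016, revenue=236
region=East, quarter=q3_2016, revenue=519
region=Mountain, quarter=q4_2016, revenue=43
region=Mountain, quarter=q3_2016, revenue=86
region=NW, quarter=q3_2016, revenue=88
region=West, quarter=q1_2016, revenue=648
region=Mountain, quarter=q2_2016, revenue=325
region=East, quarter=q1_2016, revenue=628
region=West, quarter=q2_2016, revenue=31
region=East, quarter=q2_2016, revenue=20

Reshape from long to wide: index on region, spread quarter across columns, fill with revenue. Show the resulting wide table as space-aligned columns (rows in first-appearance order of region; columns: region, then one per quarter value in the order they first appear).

Columns: region plus the 4 distinct quarter values (q1_2016, q3_2016, q4_2016, q2_2016).
For example, row Mountain column q1_2016 takes revenue=871 from the long row (Mountain, q1_2016).

region    q1_2016  q3_2016  q4_2016  q2_2016
Mountain  871      86       43       325    
West      648      452      292      31     
NW        560      88       554      128    
East      628      519      236      20     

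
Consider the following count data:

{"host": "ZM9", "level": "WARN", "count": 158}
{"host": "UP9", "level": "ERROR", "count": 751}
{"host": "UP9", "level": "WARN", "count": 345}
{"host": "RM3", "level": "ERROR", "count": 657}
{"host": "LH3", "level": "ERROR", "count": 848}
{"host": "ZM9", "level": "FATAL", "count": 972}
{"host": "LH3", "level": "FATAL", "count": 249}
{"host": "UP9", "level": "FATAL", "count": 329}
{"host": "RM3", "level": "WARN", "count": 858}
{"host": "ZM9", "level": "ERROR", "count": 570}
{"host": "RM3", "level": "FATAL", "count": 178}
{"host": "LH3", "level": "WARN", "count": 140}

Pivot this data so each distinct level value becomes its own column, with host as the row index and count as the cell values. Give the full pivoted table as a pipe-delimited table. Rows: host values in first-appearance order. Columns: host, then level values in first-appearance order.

| host | WARN | ERROR | FATAL |
| ZM9 | 158 | 570 | 972 |
| UP9 | 345 | 751 | 329 |
| RM3 | 858 | 657 | 178 |
| LH3 | 140 | 848 | 249 |

Columns: host plus the 3 distinct level values (WARN, ERROR, FATAL).
For example, row ZM9 column WARN takes count=158 from the long row (ZM9, WARN).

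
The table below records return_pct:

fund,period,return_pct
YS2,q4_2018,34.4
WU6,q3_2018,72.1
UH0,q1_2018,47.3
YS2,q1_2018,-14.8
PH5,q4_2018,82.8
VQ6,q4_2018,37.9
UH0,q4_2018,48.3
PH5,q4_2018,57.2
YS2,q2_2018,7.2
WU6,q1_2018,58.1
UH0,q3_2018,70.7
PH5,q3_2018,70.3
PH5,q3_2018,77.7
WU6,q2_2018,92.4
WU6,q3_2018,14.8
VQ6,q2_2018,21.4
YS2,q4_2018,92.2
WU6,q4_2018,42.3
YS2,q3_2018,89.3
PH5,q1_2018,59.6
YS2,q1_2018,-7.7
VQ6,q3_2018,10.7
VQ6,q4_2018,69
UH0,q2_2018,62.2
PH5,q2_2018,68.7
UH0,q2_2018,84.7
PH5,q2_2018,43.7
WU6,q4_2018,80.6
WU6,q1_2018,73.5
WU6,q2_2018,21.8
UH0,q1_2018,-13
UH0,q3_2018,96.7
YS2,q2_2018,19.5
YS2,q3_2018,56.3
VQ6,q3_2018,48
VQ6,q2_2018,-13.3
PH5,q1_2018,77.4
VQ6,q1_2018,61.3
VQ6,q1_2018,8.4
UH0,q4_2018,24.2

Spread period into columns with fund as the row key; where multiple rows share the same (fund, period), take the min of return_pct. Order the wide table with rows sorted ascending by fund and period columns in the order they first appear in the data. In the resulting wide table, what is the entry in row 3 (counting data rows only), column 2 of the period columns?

With rows sorted ascending by fund, row 3 is fund=VQ6. period columns in first-appearance order: q4_2018, q3_2018, q1_2018, q2_2018; column 2 is q3_2018.
Long rows with fund=VQ6, period=q3_2018: min(10.7, 48) = 10.7.

10.7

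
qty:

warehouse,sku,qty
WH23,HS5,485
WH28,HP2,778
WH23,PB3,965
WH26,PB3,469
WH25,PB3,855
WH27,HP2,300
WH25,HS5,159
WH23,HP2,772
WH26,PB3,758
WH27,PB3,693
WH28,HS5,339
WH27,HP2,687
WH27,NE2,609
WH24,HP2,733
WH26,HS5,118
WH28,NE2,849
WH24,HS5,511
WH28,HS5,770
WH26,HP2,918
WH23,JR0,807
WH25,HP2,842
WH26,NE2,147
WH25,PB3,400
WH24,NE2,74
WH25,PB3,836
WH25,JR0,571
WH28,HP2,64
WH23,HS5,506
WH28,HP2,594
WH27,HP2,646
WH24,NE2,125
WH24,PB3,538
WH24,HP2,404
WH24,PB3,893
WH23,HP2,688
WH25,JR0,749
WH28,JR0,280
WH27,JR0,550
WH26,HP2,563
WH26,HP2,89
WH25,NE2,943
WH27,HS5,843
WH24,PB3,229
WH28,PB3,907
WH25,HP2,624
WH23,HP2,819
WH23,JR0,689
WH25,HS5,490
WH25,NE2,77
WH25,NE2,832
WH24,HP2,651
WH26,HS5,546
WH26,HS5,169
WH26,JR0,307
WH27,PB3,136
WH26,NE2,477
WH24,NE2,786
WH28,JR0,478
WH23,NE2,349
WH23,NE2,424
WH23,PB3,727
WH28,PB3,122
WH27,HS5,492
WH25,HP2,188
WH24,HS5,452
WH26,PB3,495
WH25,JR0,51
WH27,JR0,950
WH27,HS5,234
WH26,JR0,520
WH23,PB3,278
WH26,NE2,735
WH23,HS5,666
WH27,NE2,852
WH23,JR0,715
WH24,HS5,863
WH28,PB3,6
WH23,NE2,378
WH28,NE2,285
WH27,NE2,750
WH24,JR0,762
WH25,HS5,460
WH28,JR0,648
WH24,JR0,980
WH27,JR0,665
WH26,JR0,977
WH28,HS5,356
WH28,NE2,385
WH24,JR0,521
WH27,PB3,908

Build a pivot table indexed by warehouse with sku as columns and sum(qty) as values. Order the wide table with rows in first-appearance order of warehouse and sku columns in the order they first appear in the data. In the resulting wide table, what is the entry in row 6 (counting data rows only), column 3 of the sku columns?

1660

With rows in first-appearance order of warehouse, row 6 is warehouse=WH24. sku columns in first-appearance order: HS5, HP2, PB3, NE2, JR0; column 3 is PB3.
Long rows with warehouse=WH24, sku=PB3: 538 + 893 + 229 = 1660.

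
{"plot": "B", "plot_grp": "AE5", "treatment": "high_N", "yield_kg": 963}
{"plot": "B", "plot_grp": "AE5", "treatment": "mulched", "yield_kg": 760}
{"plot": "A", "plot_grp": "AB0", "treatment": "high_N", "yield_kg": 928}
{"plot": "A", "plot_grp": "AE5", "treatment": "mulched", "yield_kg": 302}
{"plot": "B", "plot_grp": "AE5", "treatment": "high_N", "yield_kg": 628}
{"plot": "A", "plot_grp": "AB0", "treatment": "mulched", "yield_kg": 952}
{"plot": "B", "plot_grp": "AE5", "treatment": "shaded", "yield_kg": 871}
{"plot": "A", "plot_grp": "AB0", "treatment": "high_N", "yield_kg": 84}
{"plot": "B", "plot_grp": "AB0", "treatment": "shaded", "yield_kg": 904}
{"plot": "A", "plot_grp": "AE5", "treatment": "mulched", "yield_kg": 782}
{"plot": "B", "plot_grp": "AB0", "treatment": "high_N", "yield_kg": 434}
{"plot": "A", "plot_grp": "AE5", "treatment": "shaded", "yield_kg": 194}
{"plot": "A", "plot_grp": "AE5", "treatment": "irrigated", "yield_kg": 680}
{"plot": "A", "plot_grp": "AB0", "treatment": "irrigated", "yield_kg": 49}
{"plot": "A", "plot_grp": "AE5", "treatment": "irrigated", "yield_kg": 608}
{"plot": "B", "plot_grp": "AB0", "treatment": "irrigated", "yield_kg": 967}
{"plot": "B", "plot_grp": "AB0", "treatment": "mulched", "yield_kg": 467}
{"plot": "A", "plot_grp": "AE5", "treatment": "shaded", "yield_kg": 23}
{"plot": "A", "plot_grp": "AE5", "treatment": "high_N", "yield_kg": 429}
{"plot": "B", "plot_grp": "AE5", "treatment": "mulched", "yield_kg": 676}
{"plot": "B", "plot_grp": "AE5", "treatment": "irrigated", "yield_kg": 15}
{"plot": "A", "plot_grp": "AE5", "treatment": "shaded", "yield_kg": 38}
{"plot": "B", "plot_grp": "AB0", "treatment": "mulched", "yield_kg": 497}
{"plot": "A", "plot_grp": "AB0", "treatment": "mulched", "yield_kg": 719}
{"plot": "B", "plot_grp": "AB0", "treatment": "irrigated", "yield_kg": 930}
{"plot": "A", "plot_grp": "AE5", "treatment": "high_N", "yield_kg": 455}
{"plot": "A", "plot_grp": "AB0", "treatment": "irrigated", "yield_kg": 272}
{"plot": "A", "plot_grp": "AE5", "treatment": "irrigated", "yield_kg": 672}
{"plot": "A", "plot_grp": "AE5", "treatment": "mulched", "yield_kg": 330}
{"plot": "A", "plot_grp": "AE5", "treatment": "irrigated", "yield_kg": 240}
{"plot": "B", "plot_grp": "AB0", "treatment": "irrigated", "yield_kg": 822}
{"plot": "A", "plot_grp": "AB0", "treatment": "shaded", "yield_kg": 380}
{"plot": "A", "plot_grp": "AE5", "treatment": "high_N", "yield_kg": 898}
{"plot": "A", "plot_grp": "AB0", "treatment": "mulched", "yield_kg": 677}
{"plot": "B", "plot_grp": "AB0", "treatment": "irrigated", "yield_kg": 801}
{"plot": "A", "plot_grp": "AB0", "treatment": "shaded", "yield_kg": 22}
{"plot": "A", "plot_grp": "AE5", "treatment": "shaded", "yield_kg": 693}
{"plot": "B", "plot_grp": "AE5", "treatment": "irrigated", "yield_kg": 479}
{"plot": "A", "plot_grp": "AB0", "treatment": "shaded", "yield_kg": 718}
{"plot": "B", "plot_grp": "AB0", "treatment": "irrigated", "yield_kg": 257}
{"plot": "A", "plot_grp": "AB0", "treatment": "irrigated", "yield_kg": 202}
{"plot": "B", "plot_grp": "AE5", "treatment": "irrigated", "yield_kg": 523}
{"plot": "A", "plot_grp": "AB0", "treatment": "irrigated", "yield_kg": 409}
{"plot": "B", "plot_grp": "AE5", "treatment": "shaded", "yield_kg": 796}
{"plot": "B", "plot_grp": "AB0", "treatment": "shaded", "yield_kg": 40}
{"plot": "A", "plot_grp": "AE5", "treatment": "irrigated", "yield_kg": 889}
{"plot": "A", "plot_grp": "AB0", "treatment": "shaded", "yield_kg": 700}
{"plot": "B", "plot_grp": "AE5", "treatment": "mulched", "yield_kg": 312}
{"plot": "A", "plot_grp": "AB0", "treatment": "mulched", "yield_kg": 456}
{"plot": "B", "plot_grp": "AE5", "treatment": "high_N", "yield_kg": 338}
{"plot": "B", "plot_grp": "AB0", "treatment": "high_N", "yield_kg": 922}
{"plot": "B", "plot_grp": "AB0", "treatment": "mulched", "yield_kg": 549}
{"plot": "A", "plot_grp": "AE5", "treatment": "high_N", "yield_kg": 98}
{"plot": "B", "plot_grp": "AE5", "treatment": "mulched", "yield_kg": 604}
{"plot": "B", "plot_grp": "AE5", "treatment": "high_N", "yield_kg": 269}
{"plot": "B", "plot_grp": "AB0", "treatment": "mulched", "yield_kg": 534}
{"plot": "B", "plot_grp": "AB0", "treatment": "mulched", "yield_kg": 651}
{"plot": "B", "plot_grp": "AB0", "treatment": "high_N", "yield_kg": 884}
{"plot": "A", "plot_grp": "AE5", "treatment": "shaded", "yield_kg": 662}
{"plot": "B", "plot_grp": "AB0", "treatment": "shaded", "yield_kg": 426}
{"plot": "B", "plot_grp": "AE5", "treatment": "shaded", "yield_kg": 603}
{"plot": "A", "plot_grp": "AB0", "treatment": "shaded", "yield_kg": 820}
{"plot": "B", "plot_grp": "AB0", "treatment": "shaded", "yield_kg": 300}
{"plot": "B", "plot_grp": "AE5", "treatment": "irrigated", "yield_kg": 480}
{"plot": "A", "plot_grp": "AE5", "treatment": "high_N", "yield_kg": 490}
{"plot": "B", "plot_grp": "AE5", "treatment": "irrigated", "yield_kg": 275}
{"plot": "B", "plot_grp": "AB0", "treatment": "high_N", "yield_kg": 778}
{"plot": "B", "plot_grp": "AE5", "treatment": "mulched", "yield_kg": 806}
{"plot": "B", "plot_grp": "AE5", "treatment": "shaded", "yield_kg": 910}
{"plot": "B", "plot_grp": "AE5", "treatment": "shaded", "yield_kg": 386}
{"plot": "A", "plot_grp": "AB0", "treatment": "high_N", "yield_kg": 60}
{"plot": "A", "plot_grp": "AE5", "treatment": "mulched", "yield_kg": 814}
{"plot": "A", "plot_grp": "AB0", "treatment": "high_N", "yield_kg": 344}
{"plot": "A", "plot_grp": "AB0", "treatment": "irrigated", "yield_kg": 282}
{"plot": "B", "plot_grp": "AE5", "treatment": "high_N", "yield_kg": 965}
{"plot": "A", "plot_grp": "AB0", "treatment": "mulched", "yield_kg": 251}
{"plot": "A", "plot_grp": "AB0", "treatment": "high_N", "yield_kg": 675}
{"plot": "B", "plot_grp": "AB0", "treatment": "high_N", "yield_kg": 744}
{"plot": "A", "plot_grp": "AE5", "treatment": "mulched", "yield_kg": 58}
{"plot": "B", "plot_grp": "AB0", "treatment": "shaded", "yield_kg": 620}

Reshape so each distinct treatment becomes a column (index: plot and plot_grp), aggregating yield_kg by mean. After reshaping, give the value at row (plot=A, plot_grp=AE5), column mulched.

Rows with plot=A, plot_grp=AE5 and treatment=mulched: yield_kg values are 302, 782, 330, 814, 58.
(302 + 782 + 330 + 814 + 58) / 5 = 457.20.

457.20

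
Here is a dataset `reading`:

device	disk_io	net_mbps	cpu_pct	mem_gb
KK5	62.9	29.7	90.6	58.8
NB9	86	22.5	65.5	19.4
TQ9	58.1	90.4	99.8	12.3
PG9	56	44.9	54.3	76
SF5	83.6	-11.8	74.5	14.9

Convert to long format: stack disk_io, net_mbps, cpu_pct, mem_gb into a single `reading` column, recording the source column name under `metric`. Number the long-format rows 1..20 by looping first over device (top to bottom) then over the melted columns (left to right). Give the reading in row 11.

20 rows total (5 × 4). Row 11: index ⌊(11-1)/4⌋ = 2 into device → TQ9; (11-1) mod 4 = 2 into the melted columns → cpu_pct.
So row 11 is (TQ9, cpu_pct, 99.8); reading = 99.8.

99.8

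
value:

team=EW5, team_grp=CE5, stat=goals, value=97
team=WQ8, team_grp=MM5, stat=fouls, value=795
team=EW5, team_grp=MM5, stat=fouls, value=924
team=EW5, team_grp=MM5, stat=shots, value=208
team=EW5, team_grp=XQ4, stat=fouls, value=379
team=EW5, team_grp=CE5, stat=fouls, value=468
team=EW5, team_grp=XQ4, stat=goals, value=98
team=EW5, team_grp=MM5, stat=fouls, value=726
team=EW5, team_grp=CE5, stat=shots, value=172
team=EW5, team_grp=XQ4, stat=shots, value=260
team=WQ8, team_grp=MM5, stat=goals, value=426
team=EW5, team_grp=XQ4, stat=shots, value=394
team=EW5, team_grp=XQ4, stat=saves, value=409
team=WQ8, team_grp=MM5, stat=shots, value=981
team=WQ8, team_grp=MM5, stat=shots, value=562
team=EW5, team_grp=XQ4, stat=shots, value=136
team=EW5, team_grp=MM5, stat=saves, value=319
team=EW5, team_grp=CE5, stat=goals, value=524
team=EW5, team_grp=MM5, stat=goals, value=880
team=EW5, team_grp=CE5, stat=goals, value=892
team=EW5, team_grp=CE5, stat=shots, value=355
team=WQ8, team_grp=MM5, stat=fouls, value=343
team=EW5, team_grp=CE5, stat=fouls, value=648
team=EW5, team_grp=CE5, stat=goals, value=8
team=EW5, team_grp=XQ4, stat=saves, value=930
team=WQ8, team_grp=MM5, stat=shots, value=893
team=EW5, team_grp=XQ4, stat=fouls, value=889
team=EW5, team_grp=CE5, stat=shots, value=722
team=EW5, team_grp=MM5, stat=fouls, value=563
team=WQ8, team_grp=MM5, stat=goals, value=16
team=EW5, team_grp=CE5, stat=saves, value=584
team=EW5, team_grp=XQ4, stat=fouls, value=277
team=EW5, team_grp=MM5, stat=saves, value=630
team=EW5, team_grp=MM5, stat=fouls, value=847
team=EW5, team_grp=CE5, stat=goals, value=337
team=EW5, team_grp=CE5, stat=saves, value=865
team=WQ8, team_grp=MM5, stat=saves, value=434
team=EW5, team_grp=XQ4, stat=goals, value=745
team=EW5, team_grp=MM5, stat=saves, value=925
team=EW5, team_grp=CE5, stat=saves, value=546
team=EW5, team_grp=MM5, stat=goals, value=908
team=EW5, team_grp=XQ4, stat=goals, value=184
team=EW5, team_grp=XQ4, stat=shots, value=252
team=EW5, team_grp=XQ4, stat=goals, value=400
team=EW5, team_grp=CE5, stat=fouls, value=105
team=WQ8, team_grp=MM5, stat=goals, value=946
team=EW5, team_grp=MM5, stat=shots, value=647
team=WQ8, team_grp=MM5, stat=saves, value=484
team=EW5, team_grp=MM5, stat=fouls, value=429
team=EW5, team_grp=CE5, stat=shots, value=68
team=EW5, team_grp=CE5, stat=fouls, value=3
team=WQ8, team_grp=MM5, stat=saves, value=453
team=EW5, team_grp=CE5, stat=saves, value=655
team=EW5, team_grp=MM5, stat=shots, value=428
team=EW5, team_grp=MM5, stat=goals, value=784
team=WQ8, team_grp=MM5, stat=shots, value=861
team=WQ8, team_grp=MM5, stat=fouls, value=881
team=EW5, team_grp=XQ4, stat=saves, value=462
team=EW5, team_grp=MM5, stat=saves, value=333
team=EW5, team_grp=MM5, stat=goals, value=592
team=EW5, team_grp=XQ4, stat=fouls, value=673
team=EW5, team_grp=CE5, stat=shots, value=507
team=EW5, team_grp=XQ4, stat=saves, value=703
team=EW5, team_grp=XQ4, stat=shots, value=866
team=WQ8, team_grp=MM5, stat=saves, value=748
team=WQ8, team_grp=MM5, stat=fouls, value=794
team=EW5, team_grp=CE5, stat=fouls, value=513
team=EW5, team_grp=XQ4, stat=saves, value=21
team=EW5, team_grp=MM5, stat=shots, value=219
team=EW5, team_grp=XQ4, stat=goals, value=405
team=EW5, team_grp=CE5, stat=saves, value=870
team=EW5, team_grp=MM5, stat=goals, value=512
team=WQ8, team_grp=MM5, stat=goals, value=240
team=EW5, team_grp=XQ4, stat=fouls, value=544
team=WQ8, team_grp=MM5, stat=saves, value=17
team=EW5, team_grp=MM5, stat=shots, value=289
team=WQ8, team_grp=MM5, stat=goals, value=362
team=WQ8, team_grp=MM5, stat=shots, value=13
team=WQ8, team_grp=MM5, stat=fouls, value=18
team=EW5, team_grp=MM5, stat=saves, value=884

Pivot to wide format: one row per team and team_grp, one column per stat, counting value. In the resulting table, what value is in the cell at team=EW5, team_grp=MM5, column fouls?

5

Rows with team=EW5, team_grp=MM5 and stat=fouls: value values are 924, 726, 563, 847, 429.
5 rows match — count = 5.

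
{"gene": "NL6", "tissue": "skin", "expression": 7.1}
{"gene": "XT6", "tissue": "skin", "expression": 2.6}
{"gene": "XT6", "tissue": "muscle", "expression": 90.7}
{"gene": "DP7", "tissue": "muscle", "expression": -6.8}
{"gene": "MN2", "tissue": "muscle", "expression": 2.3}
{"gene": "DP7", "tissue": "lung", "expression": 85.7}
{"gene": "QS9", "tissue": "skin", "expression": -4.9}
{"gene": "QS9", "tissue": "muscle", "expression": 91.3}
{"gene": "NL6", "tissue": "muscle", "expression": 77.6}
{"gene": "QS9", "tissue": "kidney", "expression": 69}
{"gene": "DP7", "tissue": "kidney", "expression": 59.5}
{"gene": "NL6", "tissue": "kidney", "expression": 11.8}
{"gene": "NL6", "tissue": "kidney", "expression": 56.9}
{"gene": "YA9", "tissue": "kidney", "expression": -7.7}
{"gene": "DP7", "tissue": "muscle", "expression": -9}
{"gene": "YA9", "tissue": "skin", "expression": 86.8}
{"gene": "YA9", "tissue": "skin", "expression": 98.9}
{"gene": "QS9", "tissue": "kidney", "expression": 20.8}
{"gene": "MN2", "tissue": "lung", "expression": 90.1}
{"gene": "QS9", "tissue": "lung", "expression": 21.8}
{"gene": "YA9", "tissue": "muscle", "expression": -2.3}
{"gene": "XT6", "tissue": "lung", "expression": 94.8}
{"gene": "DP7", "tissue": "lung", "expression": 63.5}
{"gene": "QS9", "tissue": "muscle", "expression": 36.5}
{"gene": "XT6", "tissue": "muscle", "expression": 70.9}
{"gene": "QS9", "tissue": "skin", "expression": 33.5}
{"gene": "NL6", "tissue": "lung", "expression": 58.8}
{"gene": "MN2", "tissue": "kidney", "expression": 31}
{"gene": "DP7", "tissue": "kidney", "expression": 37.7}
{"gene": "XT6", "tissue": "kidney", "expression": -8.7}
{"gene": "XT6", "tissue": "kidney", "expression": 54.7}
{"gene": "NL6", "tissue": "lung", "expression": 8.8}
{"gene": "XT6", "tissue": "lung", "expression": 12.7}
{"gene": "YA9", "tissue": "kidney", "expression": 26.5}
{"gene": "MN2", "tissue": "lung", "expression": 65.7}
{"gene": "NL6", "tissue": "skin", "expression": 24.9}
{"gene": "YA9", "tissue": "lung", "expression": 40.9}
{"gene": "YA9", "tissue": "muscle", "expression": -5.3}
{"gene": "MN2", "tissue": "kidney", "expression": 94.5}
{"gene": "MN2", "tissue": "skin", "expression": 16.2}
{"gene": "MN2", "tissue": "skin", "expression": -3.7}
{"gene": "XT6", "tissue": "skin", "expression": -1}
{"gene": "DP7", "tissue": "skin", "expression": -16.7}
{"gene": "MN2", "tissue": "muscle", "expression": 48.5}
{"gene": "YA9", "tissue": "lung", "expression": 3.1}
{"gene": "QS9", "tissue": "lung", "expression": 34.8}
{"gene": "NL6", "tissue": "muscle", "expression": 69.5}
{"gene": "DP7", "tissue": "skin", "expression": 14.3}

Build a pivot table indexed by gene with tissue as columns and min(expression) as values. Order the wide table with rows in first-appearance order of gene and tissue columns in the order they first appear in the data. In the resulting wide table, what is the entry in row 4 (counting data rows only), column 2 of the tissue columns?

With rows in first-appearance order of gene, row 4 is gene=MN2. tissue columns in first-appearance order: skin, muscle, lung, kidney; column 2 is muscle.
Long rows with gene=MN2, tissue=muscle: min(2.3, 48.5) = 2.3.

2.3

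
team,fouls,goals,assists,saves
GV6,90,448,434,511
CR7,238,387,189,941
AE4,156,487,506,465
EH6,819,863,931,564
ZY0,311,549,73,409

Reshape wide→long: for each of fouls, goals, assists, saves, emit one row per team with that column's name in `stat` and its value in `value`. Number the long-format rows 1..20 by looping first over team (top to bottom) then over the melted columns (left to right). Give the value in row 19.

73

20 rows total (5 × 4). Row 19: index ⌊(19-1)/4⌋ = 4 into team → ZY0; (19-1) mod 4 = 2 into the melted columns → assists.
So row 19 is (ZY0, assists, 73); value = 73.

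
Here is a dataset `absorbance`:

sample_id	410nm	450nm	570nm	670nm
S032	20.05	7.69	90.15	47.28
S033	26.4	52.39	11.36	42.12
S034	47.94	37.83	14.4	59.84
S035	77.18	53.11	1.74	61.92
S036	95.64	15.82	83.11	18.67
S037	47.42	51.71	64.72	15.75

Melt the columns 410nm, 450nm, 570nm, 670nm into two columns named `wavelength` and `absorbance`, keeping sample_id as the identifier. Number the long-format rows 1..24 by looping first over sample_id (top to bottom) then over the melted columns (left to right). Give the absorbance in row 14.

53.11

24 rows total (6 × 4). Row 14: index ⌊(14-1)/4⌋ = 3 into sample_id → S035; (14-1) mod 4 = 1 into the melted columns → 450nm.
So row 14 is (S035, 450nm, 53.11); absorbance = 53.11.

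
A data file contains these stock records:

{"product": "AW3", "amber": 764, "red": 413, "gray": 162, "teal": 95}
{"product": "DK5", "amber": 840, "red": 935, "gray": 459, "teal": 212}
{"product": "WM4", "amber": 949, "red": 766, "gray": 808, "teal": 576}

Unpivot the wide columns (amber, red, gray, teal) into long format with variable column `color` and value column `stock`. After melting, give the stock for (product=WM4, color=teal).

576

Unpivoting turns each (product, wide-column) pair into one long row.
The wide cell at row WM4, column teal holds 576, so the long row (WM4, teal) has stock=576.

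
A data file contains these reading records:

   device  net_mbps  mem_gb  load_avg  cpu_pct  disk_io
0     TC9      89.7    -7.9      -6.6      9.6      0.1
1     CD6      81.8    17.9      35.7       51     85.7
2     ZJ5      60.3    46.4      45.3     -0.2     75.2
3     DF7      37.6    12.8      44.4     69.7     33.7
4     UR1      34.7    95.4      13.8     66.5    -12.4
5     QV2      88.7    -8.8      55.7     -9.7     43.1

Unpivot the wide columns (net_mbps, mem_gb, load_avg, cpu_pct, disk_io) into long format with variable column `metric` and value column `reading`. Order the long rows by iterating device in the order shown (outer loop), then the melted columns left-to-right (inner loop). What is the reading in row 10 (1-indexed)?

85.7

30 rows total (6 × 5). Row 10: index ⌊(10-1)/5⌋ = 1 into device → CD6; (10-1) mod 5 = 4 into the melted columns → disk_io.
So row 10 is (CD6, disk_io, 85.7); reading = 85.7.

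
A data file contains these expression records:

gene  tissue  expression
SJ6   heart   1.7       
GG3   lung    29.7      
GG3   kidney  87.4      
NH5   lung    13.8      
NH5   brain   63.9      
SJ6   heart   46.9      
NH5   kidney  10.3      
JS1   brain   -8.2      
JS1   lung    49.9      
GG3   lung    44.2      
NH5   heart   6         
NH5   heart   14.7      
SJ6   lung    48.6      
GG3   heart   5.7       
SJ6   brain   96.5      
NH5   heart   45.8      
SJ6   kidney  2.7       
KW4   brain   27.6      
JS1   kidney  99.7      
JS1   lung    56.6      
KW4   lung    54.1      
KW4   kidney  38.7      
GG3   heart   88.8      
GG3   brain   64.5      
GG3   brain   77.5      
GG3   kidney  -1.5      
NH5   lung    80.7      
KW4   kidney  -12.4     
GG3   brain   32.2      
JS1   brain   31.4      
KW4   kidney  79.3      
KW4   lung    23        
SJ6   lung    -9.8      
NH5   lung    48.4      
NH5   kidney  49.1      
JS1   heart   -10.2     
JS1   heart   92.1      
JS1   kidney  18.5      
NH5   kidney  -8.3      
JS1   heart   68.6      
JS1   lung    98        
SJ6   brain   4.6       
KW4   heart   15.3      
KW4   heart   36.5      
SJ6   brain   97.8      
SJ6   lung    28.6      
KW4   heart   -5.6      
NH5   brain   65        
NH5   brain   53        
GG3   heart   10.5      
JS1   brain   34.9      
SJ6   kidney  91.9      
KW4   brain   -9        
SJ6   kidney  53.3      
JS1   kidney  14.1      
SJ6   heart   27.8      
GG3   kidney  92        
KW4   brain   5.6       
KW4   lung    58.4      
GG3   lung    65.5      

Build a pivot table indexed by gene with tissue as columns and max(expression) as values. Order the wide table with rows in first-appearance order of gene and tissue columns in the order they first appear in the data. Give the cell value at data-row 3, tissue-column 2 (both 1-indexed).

With rows in first-appearance order of gene, row 3 is gene=NH5. tissue columns in first-appearance order: heart, lung, kidney, brain; column 2 is lung.
Long rows with gene=NH5, tissue=lung: max(13.8, 80.7, 48.4) = 80.7.

80.7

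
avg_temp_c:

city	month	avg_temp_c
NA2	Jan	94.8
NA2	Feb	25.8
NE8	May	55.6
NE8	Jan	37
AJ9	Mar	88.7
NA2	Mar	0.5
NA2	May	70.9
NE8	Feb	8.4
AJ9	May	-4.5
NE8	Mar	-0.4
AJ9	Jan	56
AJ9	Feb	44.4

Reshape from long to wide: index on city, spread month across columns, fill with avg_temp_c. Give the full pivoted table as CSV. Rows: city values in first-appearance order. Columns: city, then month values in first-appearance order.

Columns: city plus the 4 distinct month values (Jan, Feb, May, Mar).
For example, row NA2 column Jan takes avg_temp_c=94.8 from the long row (NA2, Jan).

city,Jan,Feb,May,Mar
NA2,94.8,25.8,70.9,0.5
NE8,37,8.4,55.6,-0.4
AJ9,56,44.4,-4.5,88.7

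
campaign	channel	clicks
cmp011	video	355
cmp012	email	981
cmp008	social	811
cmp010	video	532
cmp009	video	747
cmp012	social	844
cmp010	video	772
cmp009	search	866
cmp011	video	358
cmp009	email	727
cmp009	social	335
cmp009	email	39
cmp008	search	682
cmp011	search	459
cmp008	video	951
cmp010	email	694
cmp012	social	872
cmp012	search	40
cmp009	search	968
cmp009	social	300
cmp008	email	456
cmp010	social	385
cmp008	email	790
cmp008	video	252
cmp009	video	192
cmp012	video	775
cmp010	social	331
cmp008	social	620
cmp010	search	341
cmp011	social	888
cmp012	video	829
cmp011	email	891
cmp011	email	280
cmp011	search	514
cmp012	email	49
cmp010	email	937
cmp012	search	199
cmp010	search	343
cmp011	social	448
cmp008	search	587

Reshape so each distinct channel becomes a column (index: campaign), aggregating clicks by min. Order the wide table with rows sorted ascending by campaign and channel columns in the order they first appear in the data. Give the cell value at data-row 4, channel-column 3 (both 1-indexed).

With rows sorted ascending by campaign, row 4 is campaign=cmp011. channel columns in first-appearance order: video, email, social, search; column 3 is social.
Long rows with campaign=cmp011, channel=social: min(888, 448) = 448.

448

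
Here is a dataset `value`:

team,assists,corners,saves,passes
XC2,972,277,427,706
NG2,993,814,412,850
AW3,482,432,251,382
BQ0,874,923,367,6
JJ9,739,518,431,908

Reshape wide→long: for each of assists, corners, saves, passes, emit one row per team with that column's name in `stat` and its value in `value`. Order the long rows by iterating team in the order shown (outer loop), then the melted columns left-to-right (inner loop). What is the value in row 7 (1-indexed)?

412

20 rows total (5 × 4). Row 7: index ⌊(7-1)/4⌋ = 1 into team → NG2; (7-1) mod 4 = 2 into the melted columns → saves.
So row 7 is (NG2, saves, 412); value = 412.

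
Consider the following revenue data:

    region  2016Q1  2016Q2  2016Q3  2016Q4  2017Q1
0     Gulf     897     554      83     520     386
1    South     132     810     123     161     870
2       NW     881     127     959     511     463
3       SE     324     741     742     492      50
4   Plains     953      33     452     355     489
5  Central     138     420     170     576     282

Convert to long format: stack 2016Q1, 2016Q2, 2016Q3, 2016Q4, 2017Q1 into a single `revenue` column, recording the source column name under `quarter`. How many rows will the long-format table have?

6 region values × 5 melted columns = 30 rows.

30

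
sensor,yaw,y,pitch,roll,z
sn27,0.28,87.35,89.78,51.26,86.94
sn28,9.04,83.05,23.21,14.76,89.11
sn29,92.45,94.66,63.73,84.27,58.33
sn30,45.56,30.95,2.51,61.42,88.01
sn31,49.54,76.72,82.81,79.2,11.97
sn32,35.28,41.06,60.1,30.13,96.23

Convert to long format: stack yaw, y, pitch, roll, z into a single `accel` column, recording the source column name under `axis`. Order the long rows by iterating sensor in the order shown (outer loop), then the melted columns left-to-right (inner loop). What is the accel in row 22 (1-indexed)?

30 rows total (6 × 5). Row 22: index ⌊(22-1)/5⌋ = 4 into sensor → sn31; (22-1) mod 5 = 1 into the melted columns → y.
So row 22 is (sn31, y, 76.72); accel = 76.72.

76.72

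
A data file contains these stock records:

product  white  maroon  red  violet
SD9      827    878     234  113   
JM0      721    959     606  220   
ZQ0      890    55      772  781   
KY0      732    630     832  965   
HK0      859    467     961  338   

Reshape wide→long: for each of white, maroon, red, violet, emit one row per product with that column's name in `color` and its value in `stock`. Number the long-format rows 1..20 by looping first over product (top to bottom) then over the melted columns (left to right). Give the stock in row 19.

20 rows total (5 × 4). Row 19: index ⌊(19-1)/4⌋ = 4 into product → HK0; (19-1) mod 4 = 2 into the melted columns → red.
So row 19 is (HK0, red, 961); stock = 961.

961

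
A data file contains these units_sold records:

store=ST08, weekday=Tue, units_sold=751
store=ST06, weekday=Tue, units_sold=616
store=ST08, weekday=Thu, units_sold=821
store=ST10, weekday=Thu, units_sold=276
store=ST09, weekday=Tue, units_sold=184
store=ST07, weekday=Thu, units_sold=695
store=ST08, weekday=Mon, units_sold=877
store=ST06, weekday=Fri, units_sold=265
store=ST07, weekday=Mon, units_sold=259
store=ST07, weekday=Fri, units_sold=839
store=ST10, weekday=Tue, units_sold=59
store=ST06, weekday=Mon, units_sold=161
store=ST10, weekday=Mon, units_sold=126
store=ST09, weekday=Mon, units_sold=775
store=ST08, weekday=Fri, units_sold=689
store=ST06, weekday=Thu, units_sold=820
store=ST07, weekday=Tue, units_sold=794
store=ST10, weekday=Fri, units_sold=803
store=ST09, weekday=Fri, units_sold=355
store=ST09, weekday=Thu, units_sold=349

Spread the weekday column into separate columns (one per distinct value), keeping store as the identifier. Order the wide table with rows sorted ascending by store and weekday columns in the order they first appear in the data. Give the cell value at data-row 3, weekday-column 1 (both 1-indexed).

751

With rows sorted ascending by store, row 3 is store=ST08. weekday columns in first-appearance order: Tue, Thu, Mon, Fri; column 1 is Tue.
Long rows with store=ST08, weekday=Tue: units_sold = 751.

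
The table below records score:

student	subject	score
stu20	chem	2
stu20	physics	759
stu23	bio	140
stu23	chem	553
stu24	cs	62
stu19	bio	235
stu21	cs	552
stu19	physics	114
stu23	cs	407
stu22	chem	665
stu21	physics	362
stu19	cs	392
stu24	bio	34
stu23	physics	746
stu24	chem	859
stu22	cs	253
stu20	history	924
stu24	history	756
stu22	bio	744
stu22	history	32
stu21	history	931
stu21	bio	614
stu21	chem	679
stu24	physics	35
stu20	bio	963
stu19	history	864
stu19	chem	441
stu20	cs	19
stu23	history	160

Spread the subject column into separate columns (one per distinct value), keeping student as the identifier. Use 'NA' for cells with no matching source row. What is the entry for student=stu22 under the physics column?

No long-format row has student=stu22 and subject=physics, so the cell is NA.

NA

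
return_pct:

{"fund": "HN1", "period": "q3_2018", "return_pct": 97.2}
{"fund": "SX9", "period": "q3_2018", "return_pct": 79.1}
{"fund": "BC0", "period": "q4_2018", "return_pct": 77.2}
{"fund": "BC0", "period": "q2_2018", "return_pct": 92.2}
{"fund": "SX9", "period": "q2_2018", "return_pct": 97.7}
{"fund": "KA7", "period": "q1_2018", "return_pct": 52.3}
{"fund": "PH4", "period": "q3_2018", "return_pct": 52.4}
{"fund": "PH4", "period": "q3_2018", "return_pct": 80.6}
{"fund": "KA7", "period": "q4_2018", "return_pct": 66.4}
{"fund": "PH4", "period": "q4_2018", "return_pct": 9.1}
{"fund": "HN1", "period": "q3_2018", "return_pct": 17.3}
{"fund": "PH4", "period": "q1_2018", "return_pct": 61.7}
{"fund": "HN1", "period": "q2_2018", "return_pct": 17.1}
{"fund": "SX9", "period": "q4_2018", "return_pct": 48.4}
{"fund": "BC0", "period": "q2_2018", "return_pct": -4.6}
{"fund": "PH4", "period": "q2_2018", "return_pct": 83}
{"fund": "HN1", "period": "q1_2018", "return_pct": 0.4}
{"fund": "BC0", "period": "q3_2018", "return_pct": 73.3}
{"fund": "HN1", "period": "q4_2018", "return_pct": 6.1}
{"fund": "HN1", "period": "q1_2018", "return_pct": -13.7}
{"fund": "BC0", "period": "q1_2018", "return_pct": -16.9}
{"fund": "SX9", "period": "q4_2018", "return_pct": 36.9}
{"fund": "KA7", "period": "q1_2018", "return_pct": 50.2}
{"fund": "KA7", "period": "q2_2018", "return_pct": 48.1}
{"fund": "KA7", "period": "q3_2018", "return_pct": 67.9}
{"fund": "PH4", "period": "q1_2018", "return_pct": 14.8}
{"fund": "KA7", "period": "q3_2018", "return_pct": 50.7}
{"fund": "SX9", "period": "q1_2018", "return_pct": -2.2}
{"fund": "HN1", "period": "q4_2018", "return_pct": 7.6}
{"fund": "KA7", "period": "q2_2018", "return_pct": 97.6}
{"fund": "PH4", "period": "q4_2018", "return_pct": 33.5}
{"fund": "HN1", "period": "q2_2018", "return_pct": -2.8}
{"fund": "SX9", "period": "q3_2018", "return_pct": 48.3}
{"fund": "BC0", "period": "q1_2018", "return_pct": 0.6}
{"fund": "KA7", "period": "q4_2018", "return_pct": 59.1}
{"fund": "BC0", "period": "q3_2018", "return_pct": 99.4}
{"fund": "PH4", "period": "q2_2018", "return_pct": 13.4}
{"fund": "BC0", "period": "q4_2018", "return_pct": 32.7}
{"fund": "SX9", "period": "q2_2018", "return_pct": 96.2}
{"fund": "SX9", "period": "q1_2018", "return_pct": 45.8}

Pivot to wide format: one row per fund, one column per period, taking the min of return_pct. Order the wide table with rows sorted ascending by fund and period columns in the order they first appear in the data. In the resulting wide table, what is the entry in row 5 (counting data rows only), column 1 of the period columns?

With rows sorted ascending by fund, row 5 is fund=SX9. period columns in first-appearance order: q3_2018, q4_2018, q2_2018, q1_2018; column 1 is q3_2018.
Long rows with fund=SX9, period=q3_2018: min(79.1, 48.3) = 48.3.

48.3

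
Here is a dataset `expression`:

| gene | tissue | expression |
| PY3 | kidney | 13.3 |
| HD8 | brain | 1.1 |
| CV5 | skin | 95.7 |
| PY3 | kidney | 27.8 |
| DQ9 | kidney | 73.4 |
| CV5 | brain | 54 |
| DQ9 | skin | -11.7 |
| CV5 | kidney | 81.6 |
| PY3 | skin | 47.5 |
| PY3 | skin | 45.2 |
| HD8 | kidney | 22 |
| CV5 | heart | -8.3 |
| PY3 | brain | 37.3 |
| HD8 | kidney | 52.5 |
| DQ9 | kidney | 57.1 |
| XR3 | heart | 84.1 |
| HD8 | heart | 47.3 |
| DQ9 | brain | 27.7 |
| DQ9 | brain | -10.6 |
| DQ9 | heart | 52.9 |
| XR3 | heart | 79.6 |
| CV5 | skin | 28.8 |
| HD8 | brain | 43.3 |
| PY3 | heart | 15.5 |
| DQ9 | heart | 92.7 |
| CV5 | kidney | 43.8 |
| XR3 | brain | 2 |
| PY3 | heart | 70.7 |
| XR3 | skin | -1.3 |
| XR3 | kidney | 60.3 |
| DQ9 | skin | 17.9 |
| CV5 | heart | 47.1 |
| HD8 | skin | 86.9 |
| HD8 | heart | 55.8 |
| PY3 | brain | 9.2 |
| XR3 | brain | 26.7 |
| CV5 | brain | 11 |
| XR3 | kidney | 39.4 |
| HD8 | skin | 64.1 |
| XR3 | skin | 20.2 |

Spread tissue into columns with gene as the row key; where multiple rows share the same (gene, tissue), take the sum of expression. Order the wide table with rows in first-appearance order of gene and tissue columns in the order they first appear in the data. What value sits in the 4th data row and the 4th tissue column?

145.6

With rows in first-appearance order of gene, row 4 is gene=DQ9. tissue columns in first-appearance order: kidney, brain, skin, heart; column 4 is heart.
Long rows with gene=DQ9, tissue=heart: 52.9 + 92.7 = 145.6.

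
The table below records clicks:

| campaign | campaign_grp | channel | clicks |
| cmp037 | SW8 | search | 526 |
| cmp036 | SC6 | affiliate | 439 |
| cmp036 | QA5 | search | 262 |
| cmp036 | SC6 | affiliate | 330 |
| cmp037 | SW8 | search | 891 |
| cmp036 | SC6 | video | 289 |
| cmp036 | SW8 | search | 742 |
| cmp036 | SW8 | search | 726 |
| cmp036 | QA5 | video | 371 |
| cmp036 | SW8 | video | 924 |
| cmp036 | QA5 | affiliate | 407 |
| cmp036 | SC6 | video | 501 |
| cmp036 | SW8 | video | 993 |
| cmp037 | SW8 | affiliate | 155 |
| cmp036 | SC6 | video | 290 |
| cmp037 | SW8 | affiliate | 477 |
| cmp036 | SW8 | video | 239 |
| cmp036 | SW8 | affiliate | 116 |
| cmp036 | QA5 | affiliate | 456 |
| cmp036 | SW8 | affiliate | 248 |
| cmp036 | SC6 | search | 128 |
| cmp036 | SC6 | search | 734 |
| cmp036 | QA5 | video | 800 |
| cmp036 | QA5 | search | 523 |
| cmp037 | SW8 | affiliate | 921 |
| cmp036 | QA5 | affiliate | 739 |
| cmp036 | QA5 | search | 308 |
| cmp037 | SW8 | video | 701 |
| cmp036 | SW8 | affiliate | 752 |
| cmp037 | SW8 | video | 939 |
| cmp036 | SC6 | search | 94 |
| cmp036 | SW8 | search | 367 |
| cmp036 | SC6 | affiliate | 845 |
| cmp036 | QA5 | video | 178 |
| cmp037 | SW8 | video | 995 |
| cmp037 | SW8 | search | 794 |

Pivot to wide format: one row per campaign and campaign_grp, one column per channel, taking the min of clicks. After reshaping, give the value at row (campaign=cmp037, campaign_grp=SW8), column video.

701

Rows with campaign=cmp037, campaign_grp=SW8 and channel=video: clicks values are 701, 939, 995.
min(701, 939, 995) = 701.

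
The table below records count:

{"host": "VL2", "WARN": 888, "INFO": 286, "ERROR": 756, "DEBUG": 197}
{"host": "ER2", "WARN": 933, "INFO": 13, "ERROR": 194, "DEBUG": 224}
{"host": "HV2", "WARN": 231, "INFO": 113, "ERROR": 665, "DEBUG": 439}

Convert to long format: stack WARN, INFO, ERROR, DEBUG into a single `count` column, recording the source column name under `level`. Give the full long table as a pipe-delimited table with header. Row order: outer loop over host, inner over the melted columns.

Each (host, column) pair becomes one row: 3 × 4 = 12 rows.
For example, (VL2, WARN) → count=888.

| host | level | count |
| VL2 | WARN | 888 |
| VL2 | INFO | 286 |
| VL2 | ERROR | 756 |
| VL2 | DEBUG | 197 |
| ER2 | WARN | 933 |
| ER2 | INFO | 13 |
| ER2 | ERROR | 194 |
| ER2 | DEBUG | 224 |
| HV2 | WARN | 231 |
| HV2 | INFO | 113 |
| HV2 | ERROR | 665 |
| HV2 | DEBUG | 439 |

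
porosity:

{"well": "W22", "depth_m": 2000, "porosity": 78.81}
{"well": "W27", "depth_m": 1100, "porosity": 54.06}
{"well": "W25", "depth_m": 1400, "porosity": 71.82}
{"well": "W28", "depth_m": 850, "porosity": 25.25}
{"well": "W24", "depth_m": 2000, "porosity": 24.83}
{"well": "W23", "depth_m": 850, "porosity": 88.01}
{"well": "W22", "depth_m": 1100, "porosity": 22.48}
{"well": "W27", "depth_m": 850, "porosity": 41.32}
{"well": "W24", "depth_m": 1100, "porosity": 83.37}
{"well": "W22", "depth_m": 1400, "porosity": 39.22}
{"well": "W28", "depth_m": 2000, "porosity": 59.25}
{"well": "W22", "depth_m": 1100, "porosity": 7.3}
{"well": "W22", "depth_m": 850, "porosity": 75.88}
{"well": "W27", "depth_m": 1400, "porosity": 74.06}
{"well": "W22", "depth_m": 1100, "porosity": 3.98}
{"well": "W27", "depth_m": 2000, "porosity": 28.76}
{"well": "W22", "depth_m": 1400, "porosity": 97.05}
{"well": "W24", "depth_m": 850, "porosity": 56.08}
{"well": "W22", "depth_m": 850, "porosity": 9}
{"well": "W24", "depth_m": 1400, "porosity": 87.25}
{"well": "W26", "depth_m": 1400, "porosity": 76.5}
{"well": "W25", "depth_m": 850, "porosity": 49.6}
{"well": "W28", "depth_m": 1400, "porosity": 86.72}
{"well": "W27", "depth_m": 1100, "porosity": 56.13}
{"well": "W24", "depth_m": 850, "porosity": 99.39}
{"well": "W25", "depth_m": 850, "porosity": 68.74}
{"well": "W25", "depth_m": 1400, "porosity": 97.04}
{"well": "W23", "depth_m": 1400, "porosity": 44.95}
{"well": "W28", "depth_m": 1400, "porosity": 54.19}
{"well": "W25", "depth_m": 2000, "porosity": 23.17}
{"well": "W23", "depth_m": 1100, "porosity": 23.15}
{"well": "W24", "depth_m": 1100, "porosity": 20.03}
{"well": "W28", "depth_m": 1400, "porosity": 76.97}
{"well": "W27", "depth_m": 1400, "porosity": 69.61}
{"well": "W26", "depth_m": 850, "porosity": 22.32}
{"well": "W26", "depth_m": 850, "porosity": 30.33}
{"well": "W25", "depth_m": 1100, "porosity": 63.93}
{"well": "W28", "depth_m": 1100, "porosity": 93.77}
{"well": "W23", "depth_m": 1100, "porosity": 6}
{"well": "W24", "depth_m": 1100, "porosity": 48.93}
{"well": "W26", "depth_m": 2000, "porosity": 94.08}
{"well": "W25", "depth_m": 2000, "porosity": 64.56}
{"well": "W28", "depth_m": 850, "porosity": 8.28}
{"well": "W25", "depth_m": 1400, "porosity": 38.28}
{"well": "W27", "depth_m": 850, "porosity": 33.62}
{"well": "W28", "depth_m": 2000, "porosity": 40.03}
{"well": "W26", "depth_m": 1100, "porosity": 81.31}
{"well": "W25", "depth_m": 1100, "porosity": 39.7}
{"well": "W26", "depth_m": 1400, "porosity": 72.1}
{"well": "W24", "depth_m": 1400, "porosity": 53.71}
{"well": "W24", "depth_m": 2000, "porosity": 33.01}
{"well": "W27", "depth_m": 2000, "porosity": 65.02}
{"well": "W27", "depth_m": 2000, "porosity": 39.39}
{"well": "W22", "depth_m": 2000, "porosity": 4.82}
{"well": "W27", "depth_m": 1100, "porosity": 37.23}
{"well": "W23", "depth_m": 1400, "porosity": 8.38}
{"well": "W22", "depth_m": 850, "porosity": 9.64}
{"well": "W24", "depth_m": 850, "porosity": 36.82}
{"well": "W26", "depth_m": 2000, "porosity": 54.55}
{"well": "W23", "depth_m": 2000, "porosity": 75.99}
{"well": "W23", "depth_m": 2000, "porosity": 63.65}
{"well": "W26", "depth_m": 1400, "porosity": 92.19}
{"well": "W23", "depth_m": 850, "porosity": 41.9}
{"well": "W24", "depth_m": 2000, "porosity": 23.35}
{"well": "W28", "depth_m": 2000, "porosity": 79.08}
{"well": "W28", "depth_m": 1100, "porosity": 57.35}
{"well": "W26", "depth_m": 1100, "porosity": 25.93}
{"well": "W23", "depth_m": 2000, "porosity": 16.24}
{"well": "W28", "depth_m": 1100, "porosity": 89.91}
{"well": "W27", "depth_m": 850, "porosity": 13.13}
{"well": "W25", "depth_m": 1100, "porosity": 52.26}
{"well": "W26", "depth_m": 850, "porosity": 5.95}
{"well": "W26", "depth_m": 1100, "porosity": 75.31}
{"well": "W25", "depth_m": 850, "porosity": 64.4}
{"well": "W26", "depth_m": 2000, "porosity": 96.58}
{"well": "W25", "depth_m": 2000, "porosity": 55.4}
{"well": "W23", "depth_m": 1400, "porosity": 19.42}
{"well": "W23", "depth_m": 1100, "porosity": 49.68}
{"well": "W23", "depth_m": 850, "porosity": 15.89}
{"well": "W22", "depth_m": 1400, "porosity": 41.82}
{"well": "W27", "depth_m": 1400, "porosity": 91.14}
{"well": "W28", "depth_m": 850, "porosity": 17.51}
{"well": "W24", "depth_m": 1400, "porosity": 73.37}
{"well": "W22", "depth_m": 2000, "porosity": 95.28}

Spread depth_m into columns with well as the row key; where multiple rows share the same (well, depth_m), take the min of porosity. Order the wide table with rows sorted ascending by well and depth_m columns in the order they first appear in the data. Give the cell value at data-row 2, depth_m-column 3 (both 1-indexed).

8.38

With rows sorted ascending by well, row 2 is well=W23. depth_m columns in first-appearance order: 2000, 1100, 1400, 850; column 3 is 1400.
Long rows with well=W23, depth_m=1400: min(44.95, 8.38, 19.42) = 8.38.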